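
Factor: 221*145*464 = 14868880 = 2^4 * 5^1*13^1 * 17^1*29^2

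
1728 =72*24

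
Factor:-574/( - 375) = 2^1*3^(-1 )*5^( - 3)*7^1*41^1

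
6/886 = 3/443=0.01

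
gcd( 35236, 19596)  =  92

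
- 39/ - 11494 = 39/11494 = 0.00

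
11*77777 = 855547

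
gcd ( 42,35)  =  7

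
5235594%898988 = 740654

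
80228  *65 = 5214820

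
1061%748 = 313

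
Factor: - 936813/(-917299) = 3^1*23^1*29^( - 1)*47^( - 1)*673^( - 1) *13577^1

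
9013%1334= 1009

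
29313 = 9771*3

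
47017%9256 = 737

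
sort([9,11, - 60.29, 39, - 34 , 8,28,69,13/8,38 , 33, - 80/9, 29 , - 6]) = [ -60.29,-34, - 80/9, - 6, 13/8, 8,9, 11, 28,29,33,38,39 , 69]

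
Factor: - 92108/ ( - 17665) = 2^2*5^( - 1 )* 3533^( - 1)*23027^1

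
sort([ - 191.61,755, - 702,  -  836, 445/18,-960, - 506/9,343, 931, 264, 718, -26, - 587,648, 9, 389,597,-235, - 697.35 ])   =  [ - 960, - 836, - 702  ,-697.35, - 587,  -  235, - 191.61,-506/9,-26, 9, 445/18, 264 , 343,389,597,648, 718, 755,931]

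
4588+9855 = 14443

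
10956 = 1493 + 9463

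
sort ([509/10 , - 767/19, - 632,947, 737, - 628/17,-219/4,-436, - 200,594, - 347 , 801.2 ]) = [ - 632,-436, -347, - 200, -219/4, - 767/19,-628/17 , 509/10,594 , 737,801.2, 947 ] 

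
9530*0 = 0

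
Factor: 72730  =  2^1 *5^1*7^1*1039^1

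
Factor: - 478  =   - 2^1*239^1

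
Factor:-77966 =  - 2^1*7^1*5569^1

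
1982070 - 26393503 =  - 24411433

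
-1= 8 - 9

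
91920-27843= 64077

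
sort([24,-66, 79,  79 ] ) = [ - 66, 24,  79, 79] 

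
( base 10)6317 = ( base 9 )8588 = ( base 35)55h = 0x18ad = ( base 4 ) 1202231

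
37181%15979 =5223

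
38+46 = 84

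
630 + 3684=4314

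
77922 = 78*999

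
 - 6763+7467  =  704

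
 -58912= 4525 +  - 63437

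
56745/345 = 164+11/23 = 164.48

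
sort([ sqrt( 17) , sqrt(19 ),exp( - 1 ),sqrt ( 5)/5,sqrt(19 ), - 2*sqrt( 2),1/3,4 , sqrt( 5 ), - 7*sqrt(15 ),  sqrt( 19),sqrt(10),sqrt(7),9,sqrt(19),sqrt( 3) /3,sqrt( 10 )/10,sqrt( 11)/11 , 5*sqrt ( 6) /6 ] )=[ - 7*sqrt( 15 ), - 2*sqrt(2 ) , sqrt(11 ) /11,  sqrt(10)/10, 1/3,exp( - 1 ), sqrt(5) /5,  sqrt (3) /3,5*sqrt( 6)/6, sqrt(5),sqrt(7 ),sqrt( 10 ),4, sqrt( 17),sqrt( 19 ),sqrt(19), sqrt(  19 ),sqrt( 19 ),9 ]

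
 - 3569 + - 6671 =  - 10240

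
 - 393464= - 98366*4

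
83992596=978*85882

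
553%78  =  7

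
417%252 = 165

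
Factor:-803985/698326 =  - 2^(  -  1)*3^1* 5^1*7^1*13^1*  17^ (  -  1)*23^ ( - 1)*31^1*47^ (  -  1 )= - 42315/36754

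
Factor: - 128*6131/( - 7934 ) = 392384/3967 =2^6 * 3967^( - 1 )*6131^1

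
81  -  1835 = -1754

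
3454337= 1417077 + 2037260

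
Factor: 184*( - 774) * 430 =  - 61238880 = - 2^5*3^2*5^1* 23^1 * 43^2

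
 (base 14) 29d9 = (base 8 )16423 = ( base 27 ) A5I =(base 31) 7n3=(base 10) 7443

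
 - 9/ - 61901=9/61901 = 0.00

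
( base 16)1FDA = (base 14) 2d86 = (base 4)1333122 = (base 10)8154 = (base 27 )b50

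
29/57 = 29/57 = 0.51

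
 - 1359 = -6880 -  - 5521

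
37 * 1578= 58386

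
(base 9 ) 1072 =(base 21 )1GH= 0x31a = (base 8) 1432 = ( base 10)794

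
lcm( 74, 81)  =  5994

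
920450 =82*11225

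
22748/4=5687 = 5687.00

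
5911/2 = 2955+1/2 = 2955.50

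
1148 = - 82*( - 14)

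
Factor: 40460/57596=85/121 =5^1*11^( - 2) * 17^1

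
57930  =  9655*6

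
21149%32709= 21149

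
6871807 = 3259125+3612682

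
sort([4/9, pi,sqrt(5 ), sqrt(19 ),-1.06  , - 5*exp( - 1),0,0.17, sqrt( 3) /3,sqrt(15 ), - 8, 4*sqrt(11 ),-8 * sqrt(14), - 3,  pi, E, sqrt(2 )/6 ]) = [ - 8 * sqrt( 14) , - 8, - 3, - 5*exp(-1 ), - 1.06 , 0, 0.17, sqrt(2)/6, 4/9, sqrt( 3) /3, sqrt(5), E,pi,pi, sqrt(15 ), sqrt(19 ),4*sqrt( 11 )]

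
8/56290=4/28145=0.00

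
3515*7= 24605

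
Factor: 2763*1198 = 3310074  =  2^1*3^2*307^1*599^1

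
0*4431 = 0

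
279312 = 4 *69828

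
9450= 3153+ 6297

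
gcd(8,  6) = 2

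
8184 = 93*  88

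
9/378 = 1/42 = 0.02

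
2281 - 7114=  - 4833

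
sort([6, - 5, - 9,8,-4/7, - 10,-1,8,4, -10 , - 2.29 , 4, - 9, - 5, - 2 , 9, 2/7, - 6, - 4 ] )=[-10, - 10,-9, - 9, -6, - 5,- 5, - 4, - 2.29, - 2,- 1, - 4/7,2/7,4,4, 6,8, 8 , 9] 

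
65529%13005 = 504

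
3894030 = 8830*441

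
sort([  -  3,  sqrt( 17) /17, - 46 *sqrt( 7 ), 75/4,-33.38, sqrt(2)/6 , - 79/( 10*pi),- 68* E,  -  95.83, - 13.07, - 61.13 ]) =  [ - 68*E, - 46 * sqrt( 7), - 95.83, - 61.13, - 33.38,- 13.07, - 3, - 79/( 10*pi ),  sqrt( 2 )/6, sqrt( 17)/17,  75/4 ]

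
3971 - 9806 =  - 5835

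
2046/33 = 62 = 62.00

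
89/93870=89/93870= 0.00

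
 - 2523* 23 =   -  58029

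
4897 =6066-1169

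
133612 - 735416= -601804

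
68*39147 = 2661996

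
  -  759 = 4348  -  5107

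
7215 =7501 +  - 286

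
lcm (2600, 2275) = 18200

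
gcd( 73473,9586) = 1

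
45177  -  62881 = - 17704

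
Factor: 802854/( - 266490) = -3^(-2 ) * 5^( - 1)*7^(- 1)*13^1*73^1  =  - 949/315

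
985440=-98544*(  -  10)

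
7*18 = 126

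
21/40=21/40 = 0.53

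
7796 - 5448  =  2348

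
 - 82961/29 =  - 82961/29 = - 2860.72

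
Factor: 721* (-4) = -2884 = - 2^2*7^1* 103^1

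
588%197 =194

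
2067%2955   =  2067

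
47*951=44697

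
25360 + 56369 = 81729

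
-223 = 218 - 441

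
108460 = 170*638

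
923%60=23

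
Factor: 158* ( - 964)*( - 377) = 2^3*13^1*29^1 *79^1*241^1 = 57421624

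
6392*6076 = 38837792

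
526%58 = 4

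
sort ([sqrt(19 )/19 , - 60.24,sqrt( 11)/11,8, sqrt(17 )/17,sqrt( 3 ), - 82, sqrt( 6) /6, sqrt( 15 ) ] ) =[ - 82 ,-60.24,  sqrt( 19)/19, sqrt(17)/17  ,  sqrt(11)/11, sqrt( 6)/6, sqrt ( 3) , sqrt( 15), 8 ]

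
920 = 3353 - 2433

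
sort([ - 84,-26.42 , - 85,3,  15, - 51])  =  [ - 85,-84, - 51,-26.42, 3 , 15]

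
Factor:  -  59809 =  -59809^1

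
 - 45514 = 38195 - 83709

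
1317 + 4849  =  6166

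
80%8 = 0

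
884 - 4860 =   -  3976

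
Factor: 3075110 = 2^1*5^1*307511^1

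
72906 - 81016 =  - 8110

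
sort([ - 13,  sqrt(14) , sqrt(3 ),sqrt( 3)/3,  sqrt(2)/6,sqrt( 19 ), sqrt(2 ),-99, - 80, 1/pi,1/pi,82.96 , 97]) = [ - 99,  -  80 , - 13, sqrt( 2) /6, 1/pi,1/pi,sqrt ( 3 ) /3, sqrt( 2 ), sqrt( 3),sqrt( 14), sqrt( 19 ), 82.96 , 97]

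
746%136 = 66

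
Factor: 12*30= 360 = 2^3 * 3^2*5^1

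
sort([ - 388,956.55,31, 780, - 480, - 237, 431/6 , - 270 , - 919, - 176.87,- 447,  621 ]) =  [ - 919 , - 480, - 447, - 388, - 270, - 237, - 176.87, 31, 431/6,621, 780, 956.55]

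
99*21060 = 2084940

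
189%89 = 11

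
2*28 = 56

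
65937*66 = 4351842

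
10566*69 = 729054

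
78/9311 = 78/9311 = 0.01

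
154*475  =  73150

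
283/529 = 283/529 = 0.53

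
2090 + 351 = 2441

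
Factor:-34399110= - 2^1 * 3^1*5^1*97^1 * 11821^1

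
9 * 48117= 433053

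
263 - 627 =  - 364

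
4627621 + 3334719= 7962340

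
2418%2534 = 2418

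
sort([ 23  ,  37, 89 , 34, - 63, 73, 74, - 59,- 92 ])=[  -  92, - 63, - 59,23,34, 37, 73, 74, 89 ] 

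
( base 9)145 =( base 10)122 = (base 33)3n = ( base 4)1322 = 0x7a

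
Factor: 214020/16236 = 145/11=5^1*11^( - 1 )*29^1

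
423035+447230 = 870265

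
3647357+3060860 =6708217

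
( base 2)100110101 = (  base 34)93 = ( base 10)309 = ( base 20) F9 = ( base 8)465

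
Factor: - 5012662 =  - 2^1*619^1*4049^1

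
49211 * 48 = 2362128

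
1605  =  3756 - 2151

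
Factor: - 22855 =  - 5^1*7^1*653^1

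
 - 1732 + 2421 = 689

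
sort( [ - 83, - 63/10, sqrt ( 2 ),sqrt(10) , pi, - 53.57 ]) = [  -  83 , - 53.57, - 63/10, sqrt ( 2 ), pi,sqrt(10) ]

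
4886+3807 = 8693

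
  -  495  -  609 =-1104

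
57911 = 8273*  7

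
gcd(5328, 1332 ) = 1332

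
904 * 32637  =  29503848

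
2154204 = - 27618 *( - 78 ) 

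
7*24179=169253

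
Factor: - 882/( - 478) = 441/239 = 3^2*7^2 *239^( - 1 ) 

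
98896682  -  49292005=49604677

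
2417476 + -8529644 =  - 6112168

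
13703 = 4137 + 9566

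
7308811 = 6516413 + 792398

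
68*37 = 2516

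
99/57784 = 99/57784  =  0.00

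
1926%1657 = 269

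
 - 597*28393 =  - 16950621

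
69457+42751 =112208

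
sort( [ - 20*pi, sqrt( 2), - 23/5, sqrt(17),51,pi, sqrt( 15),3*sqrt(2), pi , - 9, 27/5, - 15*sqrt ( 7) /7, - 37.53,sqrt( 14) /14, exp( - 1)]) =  [ - 20*pi,  -  37.53, - 9, - 15 *sqrt(7 ) /7, - 23/5, sqrt(14) /14,exp( - 1 ),sqrt( 2), pi, pi, sqrt( 15 ), sqrt(17 ),3*sqrt(2 ), 27/5, 51 ]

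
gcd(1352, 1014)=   338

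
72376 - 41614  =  30762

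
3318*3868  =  12834024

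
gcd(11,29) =1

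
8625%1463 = 1310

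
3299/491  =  6 + 353/491= 6.72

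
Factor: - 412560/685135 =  - 2^4*3^3*11^( - 1 )*191^1*12457^ ( - 1 ) = - 82512/137027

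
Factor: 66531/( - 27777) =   -  47^( - 1)*67^1*197^(-1 )*331^1 = - 22177/9259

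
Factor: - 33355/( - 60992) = 2^(-6)*5^1*7^1= 35/64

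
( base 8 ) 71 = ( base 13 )45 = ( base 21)2f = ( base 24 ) 29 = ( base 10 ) 57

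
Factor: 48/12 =2^2=4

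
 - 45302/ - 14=3235 + 6/7 = 3235.86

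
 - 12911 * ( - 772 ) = 9967292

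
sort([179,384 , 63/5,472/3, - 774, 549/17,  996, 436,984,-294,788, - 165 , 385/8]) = [ - 774, - 294, - 165,63/5, 549/17, 385/8, 472/3,179 , 384,436,788,984,996] 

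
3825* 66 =252450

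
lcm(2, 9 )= 18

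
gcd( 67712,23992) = 8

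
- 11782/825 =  - 11782/825=- 14.28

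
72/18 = 4  =  4.00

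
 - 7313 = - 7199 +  - 114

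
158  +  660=818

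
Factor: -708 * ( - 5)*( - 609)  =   - 2^2 * 3^2* 5^1*7^1*29^1 * 59^1= - 2155860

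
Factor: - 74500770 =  - 2^1*3^1 * 5^1 *653^1*3803^1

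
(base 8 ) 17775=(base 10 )8189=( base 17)1b5c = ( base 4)1333331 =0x1ffd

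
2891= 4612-1721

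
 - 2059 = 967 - 3026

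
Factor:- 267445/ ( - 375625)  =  5^(  -  3)  *  89^1=89/125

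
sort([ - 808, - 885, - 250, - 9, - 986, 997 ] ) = [ - 986 ,  -  885, - 808, -250,  -  9 , 997]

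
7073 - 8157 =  - 1084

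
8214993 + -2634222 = 5580771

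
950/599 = 950/599 = 1.59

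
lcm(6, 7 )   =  42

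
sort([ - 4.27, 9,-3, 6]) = [ - 4.27, -3, 6, 9 ] 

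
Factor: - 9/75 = -3/25 = - 3^1*5^( - 2)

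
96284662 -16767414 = 79517248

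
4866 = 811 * 6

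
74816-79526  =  - 4710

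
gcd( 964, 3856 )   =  964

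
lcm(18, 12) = 36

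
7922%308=222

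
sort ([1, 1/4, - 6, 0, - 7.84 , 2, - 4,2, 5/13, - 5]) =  [ - 7.84, - 6, - 5, - 4 , 0,1/4,5/13, 1 , 2, 2] 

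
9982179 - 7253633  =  2728546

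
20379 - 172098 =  - 151719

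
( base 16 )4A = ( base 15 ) 4E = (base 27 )2k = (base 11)68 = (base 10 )74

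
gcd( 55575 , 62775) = 225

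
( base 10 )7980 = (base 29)9e5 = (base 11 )5AA5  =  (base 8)17454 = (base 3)101221120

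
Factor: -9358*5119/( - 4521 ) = 2^1 * 3^( - 1 ) * 11^ ( - 1)*137^(-1)*4679^1*5119^1 = 47903602/4521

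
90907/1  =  90907 = 90907.00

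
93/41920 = 93/41920 = 0.00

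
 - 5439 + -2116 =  - 7555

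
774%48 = 6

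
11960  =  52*230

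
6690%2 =0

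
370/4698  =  185/2349 = 0.08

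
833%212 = 197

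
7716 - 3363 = 4353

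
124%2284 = 124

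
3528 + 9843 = 13371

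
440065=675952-235887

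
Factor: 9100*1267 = 11529700 = 2^2*5^2*7^2 * 13^1*  181^1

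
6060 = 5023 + 1037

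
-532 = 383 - 915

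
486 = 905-419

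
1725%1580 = 145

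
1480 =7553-6073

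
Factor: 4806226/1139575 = 2^1 * 5^(-2)*37^1*79^(-1)*107^1 * 577^(-1)*607^1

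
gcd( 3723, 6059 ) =73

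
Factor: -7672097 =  - 31^1*379^1*653^1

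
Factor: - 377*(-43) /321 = 3^(  -  1) * 13^1 * 29^1 * 43^1*107^(-1 )=16211/321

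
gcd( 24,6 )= 6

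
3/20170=3/20170 = 0.00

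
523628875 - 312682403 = 210946472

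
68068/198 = 3094/9 = 343.78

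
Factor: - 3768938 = -2^1*1884469^1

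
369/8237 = 369/8237 = 0.04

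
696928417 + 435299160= 1132227577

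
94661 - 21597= 73064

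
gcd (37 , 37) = 37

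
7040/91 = 7040/91= 77.36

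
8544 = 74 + 8470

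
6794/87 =6794/87 = 78.09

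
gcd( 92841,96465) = 3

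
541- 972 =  -431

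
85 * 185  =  15725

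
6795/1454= 6795/1454 = 4.67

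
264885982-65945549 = 198940433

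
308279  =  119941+188338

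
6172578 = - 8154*(-757) 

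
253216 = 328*772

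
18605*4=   74420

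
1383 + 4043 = 5426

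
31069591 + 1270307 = 32339898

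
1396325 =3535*395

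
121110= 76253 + 44857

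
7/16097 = 7/16097  =  0.00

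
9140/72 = 126+17/18=126.94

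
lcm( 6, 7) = 42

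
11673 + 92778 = 104451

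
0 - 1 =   -  1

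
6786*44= 298584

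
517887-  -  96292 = 614179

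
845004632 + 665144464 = 1510149096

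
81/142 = 81/142 = 0.57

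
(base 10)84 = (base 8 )124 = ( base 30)2O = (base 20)44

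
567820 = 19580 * 29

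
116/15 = 7 + 11/15 = 7.73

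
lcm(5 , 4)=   20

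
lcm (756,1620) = 11340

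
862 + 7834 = 8696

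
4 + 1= 5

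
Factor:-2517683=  - 7^1*17^1*21157^1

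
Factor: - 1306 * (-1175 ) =2^1*5^2*47^1*653^1 =1534550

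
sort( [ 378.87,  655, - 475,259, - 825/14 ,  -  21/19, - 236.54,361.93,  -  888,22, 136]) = [ - 888,  -  475, - 236.54,-825/14, - 21/19,22, 136,259, 361.93,378.87,655] 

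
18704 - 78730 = -60026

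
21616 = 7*3088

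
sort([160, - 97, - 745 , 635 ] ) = [ - 745,-97, 160, 635]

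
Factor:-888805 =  -5^1*177761^1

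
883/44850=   883/44850 = 0.02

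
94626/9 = 10514 = 10514.00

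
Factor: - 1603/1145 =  - 7/5 = - 5^( - 1) * 7^1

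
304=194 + 110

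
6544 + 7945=14489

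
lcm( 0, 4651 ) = 0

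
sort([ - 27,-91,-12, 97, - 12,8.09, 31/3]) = [ - 91, - 27, - 12 , - 12 , 8.09,31/3,  97 ]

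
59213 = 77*769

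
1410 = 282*5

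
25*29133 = 728325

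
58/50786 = 29/25393 = 0.00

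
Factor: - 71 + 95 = 2^3*3^1 = 24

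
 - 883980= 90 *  (  -  9822) 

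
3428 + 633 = 4061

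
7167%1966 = 1269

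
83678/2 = 41839 = 41839.00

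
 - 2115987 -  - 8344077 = 6228090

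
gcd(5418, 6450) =258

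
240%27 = 24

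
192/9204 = 16/767  =  0.02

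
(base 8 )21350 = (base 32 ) 8n8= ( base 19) 15E6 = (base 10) 8936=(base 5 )241221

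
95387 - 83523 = 11864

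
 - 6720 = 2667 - 9387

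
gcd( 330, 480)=30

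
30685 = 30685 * 1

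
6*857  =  5142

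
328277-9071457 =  - 8743180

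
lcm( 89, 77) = 6853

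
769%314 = 141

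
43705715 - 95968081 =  - 52262366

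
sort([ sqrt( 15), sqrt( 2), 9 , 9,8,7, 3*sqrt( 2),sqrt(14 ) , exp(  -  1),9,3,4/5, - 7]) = [-7,exp(  -  1),4/5,sqrt( 2),3,sqrt( 14 ), sqrt ( 15),3*sqrt (2),7,8,9,9,9]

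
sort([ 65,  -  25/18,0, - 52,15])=[ - 52, - 25/18 , 0,15 , 65] 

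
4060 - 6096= -2036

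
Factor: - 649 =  - 11^1 * 59^1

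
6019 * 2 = 12038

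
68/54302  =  34/27151=0.00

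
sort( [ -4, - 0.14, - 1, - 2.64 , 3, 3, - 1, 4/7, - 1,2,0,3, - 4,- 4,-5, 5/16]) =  [ - 5, - 4, - 4, - 4, - 2.64,  -  1,-1, - 1,  -  0.14, 0, 5/16, 4/7, 2,3, 3,3 ] 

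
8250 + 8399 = 16649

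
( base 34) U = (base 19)1b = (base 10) 30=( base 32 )u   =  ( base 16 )1E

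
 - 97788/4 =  - 24447 = -24447.00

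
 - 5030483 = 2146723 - 7177206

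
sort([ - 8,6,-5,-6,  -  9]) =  [ - 9, - 8,  -  6, - 5,6] 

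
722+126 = 848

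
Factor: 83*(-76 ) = -6308 =-2^2 * 19^1*83^1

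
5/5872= 5/5872 = 0.00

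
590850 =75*7878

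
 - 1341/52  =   - 1341/52 = -  25.79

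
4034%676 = 654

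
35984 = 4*8996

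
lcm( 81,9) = 81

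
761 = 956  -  195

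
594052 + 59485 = 653537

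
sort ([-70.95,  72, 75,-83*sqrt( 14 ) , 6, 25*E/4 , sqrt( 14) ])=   [ - 83*sqrt( 14),-70.95, sqrt( 14), 6,25*E/4  ,  72,75 ] 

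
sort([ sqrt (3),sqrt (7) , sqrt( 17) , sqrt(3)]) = [ sqrt ( 3), sqrt(3),sqrt(7),sqrt(17 ) ] 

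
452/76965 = 452/76965 = 0.01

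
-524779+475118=  -  49661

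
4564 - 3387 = 1177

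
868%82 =48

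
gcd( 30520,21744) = 8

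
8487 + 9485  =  17972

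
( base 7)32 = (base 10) 23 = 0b10111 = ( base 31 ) n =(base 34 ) N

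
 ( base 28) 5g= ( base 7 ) 312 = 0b10011100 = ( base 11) 132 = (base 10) 156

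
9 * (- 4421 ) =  - 39789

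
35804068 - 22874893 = 12929175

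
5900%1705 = 785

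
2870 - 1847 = 1023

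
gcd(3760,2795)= 5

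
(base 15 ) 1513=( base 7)16113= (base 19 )c9f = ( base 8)10646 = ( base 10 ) 4518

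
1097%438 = 221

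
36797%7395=7217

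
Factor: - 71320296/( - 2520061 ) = 2^3 * 3^1*127^(  -  1)*433^1*6863^1*19843^( - 1 ) 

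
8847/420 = 2949/140=21.06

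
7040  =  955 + 6085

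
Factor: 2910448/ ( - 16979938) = -1455224/8489969 = - 2^3* 181903^1*8489969^( - 1)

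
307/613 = 307/613 = 0.50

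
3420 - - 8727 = 12147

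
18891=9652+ 9239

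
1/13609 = 1/13609 =0.00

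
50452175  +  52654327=103106502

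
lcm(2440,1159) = 46360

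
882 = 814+68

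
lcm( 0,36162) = 0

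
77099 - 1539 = 75560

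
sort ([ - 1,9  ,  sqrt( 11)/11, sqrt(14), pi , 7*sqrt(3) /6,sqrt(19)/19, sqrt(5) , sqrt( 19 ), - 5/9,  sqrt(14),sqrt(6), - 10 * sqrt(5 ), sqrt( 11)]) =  [ - 10 *sqrt(5), - 1,-5/9, sqrt(19 )/19,sqrt(11) /11, 7*sqrt(3 )/6,sqrt(5),sqrt(6 ), pi, sqrt(11), sqrt (14), sqrt( 14), sqrt(19), 9] 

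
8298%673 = 222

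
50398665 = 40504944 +9893721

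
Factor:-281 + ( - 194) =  -5^2*19^1= - 475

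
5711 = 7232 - 1521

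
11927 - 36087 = -24160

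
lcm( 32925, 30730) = 460950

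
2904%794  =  522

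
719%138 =29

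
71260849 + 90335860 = 161596709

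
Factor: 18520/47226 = 20/51 = 2^2 * 3^( - 1)* 5^1*17^( - 1) 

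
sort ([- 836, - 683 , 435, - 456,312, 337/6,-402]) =[ - 836,- 683 , -456, - 402,337/6,312,435]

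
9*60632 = 545688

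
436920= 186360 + 250560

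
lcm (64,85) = 5440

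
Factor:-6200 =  - 2^3*5^2*31^1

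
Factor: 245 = 5^1* 7^2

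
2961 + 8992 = 11953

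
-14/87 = -14/87 = -0.16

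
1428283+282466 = 1710749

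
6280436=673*9332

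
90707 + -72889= 17818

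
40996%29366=11630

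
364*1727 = 628628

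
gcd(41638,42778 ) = 2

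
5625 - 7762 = -2137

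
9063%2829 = 576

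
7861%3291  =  1279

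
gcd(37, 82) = 1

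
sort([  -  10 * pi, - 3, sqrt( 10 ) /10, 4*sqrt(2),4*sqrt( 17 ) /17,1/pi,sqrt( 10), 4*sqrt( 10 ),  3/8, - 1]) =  [ - 10  *pi, - 3, - 1, sqrt( 10 ) /10,1/pi,  3/8 , 4*sqrt( 17 )/17,sqrt( 10 ),4 * sqrt( 2 ),  4*sqrt( 10 )] 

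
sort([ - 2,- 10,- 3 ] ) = [- 10, - 3,-2 ] 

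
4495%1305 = 580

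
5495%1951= 1593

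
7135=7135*1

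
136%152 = 136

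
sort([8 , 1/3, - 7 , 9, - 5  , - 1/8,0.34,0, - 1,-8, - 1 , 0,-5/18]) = [  -  8, - 7,-5, -1 , - 1 , - 5/18, - 1/8, 0,0, 1/3,0.34, 8 , 9] 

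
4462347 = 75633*59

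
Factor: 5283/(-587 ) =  - 9 = - 3^2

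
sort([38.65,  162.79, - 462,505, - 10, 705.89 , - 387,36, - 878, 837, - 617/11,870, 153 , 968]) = [ - 878, - 462, - 387 , - 617/11, - 10,36,38.65,153, 162.79, 505 , 705.89, 837, 870, 968] 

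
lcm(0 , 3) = 0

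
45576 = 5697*8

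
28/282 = 14/141 = 0.10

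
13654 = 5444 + 8210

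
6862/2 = 3431=   3431.00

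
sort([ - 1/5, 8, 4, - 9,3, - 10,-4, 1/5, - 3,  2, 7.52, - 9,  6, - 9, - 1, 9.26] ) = [ - 10, - 9, - 9 ,-9 ,-4, - 3, - 1,-1/5,1/5,2, 3, 4,6 , 7.52, 8 , 9.26 ]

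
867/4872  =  289/1624 = 0.18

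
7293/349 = 7293/349 = 20.90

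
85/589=85/589 =0.14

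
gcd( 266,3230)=38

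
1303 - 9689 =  -8386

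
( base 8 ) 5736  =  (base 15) D78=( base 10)3038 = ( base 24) 56E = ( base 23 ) 5h2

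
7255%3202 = 851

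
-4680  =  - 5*936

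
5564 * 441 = 2453724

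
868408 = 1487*584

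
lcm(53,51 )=2703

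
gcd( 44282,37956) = 6326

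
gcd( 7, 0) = 7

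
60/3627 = 20/1209 = 0.02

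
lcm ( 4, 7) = 28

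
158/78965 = 158/78965 = 0.00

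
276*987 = 272412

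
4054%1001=50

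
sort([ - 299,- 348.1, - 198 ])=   [-348.1, - 299, - 198]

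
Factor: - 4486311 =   -  3^2*23^1*21673^1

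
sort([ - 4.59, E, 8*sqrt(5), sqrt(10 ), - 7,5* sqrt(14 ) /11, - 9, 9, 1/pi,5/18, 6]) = [ - 9, - 7, - 4.59, 5/18,1/pi,5* sqrt(14 ) /11,E, sqrt( 10 ),  6 , 9,8 * sqrt (5)]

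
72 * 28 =2016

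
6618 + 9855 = 16473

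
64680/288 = 2695/12 = 224.58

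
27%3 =0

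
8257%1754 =1241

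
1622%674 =274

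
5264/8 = 658 =658.00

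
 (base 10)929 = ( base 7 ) 2465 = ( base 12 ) 655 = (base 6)4145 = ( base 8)1641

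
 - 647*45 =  - 29115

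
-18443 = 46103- 64546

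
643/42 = 15  +  13/42=15.31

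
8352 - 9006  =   - 654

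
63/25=2 + 13/25 = 2.52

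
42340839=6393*6623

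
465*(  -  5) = -2325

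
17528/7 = 2504  =  2504.00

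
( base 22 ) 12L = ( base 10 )549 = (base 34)G5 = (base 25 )LO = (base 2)1000100101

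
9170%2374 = 2048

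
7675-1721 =5954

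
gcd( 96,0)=96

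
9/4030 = 9/4030 = 0.00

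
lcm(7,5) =35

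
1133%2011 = 1133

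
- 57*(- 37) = 2109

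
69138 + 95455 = 164593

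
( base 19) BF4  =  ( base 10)4260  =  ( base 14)17A4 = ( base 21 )9DI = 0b1000010100100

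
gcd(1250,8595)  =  5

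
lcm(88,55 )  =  440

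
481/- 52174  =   - 481/52174=- 0.01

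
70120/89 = 787 + 77/89 = 787.87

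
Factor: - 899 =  - 29^1*31^1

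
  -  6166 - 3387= -9553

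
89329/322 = 89329/322 = 277.42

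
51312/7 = 51312/7 = 7330.29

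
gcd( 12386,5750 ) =2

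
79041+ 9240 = 88281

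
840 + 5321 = 6161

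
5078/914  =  5 + 254/457=5.56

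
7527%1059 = 114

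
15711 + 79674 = 95385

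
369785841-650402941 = -280617100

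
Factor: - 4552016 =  - 2^4*7^1*97^1 *419^1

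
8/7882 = 4/3941  =  0.00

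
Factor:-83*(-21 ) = 1743 =3^1*7^1*83^1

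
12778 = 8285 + 4493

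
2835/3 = 945 = 945.00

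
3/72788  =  3/72788 =0.00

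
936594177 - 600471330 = 336122847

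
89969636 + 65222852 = 155192488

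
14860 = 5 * 2972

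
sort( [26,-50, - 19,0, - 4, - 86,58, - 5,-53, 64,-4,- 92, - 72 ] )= [ - 92,-86, - 72,-53, - 50, - 19,-5, - 4,  -  4,0, 26,58,64]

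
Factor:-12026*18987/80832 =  - 2^( - 5)*  7^1*421^( - 1 )*859^1*6329^1 = - 38056277/13472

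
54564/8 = 6820 + 1/2 = 6820.50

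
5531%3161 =2370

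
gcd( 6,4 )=2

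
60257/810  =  74 + 317/810 = 74.39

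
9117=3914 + 5203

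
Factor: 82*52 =2^3*13^1*41^1 =4264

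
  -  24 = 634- 658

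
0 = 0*28793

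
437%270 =167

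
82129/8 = 82129/8 = 10266.12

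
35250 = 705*50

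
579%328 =251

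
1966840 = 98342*20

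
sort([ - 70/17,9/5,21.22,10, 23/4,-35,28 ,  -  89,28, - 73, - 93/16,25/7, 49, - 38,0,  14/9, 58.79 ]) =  [ - 89, - 73, - 38 , - 35,-93/16, - 70/17,0,14/9,9/5,25/7 , 23/4,  10, 21.22 , 28 , 28,49,58.79]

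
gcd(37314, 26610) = 6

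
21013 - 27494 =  - 6481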